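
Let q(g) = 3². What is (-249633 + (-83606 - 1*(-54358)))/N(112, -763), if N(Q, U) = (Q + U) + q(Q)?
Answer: 278881/642 ≈ 434.39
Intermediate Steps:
q(g) = 9
N(Q, U) = 9 + Q + U (N(Q, U) = (Q + U) + 9 = 9 + Q + U)
(-249633 + (-83606 - 1*(-54358)))/N(112, -763) = (-249633 + (-83606 - 1*(-54358)))/(9 + 112 - 763) = (-249633 + (-83606 + 54358))/(-642) = (-249633 - 29248)*(-1/642) = -278881*(-1/642) = 278881/642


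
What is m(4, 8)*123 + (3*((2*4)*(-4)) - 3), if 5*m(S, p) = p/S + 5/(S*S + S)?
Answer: -873/20 ≈ -43.650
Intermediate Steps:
m(S, p) = 1/(S + S²) + p/(5*S) (m(S, p) = (p/S + 5/(S*S + S))/5 = (p/S + 5/(S² + S))/5 = (p/S + 5/(S + S²))/5 = (5/(S + S²) + p/S)/5 = 1/(S + S²) + p/(5*S))
m(4, 8)*123 + (3*((2*4)*(-4)) - 3) = ((⅕)*(5 + 8 + 4*8)/(4*(1 + 4)))*123 + (3*((2*4)*(-4)) - 3) = ((⅕)*(¼)*(5 + 8 + 32)/5)*123 + (3*(8*(-4)) - 3) = ((⅕)*(¼)*(⅕)*45)*123 + (3*(-32) - 3) = (9/20)*123 + (-96 - 3) = 1107/20 - 99 = -873/20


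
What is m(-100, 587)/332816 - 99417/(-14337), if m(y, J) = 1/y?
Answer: 1102918937621/159052766400 ≈ 6.9343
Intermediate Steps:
m(-100, 587)/332816 - 99417/(-14337) = 1/(-100*332816) - 99417/(-14337) = -1/100*1/332816 - 99417*(-1/14337) = -1/33281600 + 33139/4779 = 1102918937621/159052766400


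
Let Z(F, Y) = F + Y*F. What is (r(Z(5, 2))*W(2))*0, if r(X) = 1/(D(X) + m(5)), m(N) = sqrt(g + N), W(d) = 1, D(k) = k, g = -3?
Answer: 0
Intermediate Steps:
m(N) = sqrt(-3 + N)
Z(F, Y) = F + F*Y
r(X) = 1/(X + sqrt(2)) (r(X) = 1/(X + sqrt(-3 + 5)) = 1/(X + sqrt(2)))
(r(Z(5, 2))*W(2))*0 = (1/(5*(1 + 2) + sqrt(2)))*0 = (1/(5*3 + sqrt(2)))*0 = (1/(15 + sqrt(2)))*0 = 0/(15 + sqrt(2)) = 0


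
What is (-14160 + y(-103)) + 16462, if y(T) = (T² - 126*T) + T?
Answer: 25786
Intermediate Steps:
y(T) = T² - 125*T
(-14160 + y(-103)) + 16462 = (-14160 - 103*(-125 - 103)) + 16462 = (-14160 - 103*(-228)) + 16462 = (-14160 + 23484) + 16462 = 9324 + 16462 = 25786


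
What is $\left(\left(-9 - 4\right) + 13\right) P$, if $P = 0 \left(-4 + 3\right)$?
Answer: $0$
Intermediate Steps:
$P = 0$ ($P = 0 \left(-1\right) = 0$)
$\left(\left(-9 - 4\right) + 13\right) P = \left(\left(-9 - 4\right) + 13\right) 0 = \left(-13 + 13\right) 0 = 0 \cdot 0 = 0$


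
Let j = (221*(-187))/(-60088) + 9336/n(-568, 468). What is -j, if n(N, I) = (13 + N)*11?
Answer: 2780903/3304840 ≈ 0.84146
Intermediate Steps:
n(N, I) = 143 + 11*N
j = -2780903/3304840 (j = (221*(-187))/(-60088) + 9336/(143 + 11*(-568)) = -41327*(-1/60088) + 9336/(143 - 6248) = 41327/60088 + 9336/(-6105) = 41327/60088 + 9336*(-1/6105) = 41327/60088 - 3112/2035 = -2780903/3304840 ≈ -0.84146)
-j = -1*(-2780903/3304840) = 2780903/3304840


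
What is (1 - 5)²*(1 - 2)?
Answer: -16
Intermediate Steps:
(1 - 5)²*(1 - 2) = (-4)²*(-1) = 16*(-1) = -16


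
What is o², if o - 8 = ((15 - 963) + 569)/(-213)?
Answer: 4338889/45369 ≈ 95.635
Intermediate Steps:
o = 2083/213 (o = 8 + ((15 - 963) + 569)/(-213) = 8 + (-948 + 569)*(-1/213) = 8 - 379*(-1/213) = 8 + 379/213 = 2083/213 ≈ 9.7793)
o² = (2083/213)² = 4338889/45369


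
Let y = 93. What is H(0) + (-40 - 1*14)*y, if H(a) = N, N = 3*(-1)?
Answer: -5025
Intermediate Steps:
N = -3
H(a) = -3
H(0) + (-40 - 1*14)*y = -3 + (-40 - 1*14)*93 = -3 + (-40 - 14)*93 = -3 - 54*93 = -3 - 5022 = -5025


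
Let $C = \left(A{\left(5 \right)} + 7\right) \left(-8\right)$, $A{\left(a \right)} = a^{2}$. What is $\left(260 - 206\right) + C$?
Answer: $-202$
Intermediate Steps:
$C = -256$ ($C = \left(5^{2} + 7\right) \left(-8\right) = \left(25 + 7\right) \left(-8\right) = 32 \left(-8\right) = -256$)
$\left(260 - 206\right) + C = \left(260 - 206\right) - 256 = 54 - 256 = -202$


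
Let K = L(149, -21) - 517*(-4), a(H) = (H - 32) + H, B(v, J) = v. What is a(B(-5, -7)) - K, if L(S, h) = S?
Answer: -2259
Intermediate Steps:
a(H) = -32 + 2*H (a(H) = (-32 + H) + H = -32 + 2*H)
K = 2217 (K = 149 - 517*(-4) = 149 + 2068 = 2217)
a(B(-5, -7)) - K = (-32 + 2*(-5)) - 1*2217 = (-32 - 10) - 2217 = -42 - 2217 = -2259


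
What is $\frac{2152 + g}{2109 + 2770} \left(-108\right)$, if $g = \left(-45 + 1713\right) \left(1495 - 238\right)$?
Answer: $- \frac{226673424}{4879} \approx -46459.0$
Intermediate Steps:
$g = 2096676$ ($g = 1668 \cdot 1257 = 2096676$)
$\frac{2152 + g}{2109 + 2770} \left(-108\right) = \frac{2152 + 2096676}{2109 + 2770} \left(-108\right) = \frac{2098828}{4879} \left(-108\right) = - \frac{226673424}{4879}$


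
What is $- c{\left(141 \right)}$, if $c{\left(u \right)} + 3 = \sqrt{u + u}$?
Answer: $3 - \sqrt{282} \approx -13.793$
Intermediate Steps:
$c{\left(u \right)} = -3 + \sqrt{2} \sqrt{u}$ ($c{\left(u \right)} = -3 + \sqrt{u + u} = -3 + \sqrt{2 u} = -3 + \sqrt{2} \sqrt{u}$)
$- c{\left(141 \right)} = - (-3 + \sqrt{2} \sqrt{141}) = - (-3 + \sqrt{282}) = 3 - \sqrt{282}$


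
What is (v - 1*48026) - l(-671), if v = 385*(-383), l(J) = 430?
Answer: -195911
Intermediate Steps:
v = -147455
(v - 1*48026) - l(-671) = (-147455 - 1*48026) - 1*430 = (-147455 - 48026) - 430 = -195481 - 430 = -195911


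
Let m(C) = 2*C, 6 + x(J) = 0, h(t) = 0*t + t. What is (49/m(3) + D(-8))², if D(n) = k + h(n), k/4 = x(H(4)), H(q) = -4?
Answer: 20449/36 ≈ 568.03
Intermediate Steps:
h(t) = t (h(t) = 0 + t = t)
x(J) = -6 (x(J) = -6 + 0 = -6)
k = -24 (k = 4*(-6) = -24)
D(n) = -24 + n
(49/m(3) + D(-8))² = (49/((2*3)) + (-24 - 8))² = (49/6 - 32)² = (-143/6)² = 20449/36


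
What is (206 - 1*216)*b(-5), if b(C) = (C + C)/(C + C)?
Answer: -10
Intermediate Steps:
b(C) = 1 (b(C) = (2*C)/((2*C)) = (2*C)*(1/(2*C)) = 1)
(206 - 1*216)*b(-5) = (206 - 1*216)*1 = (206 - 216)*1 = -10*1 = -10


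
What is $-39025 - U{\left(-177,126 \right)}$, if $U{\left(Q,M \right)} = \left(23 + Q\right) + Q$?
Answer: $-38694$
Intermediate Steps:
$U{\left(Q,M \right)} = 23 + 2 Q$
$-39025 - U{\left(-177,126 \right)} = -39025 - \left(23 + 2 \left(-177\right)\right) = -39025 - \left(23 - 354\right) = -39025 - -331 = -39025 + 331 = -38694$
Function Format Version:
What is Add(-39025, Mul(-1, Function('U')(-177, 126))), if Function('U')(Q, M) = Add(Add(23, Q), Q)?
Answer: -38694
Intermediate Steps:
Function('U')(Q, M) = Add(23, Mul(2, Q))
Add(-39025, Mul(-1, Function('U')(-177, 126))) = Add(-39025, Mul(-1, Add(23, Mul(2, -177)))) = Add(-39025, Mul(-1, Add(23, -354))) = Add(-39025, Mul(-1, -331)) = Add(-39025, 331) = -38694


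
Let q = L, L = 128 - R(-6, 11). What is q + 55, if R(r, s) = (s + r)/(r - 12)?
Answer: 3299/18 ≈ 183.28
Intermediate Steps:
R(r, s) = (r + s)/(-12 + r)
L = 2309/18 (L = 128 - (-6 + 11)/(-12 - 6) = 128 - 5/(-18) = 128 - (-1)*5/18 = 128 - 1*(-5/18) = 128 + 5/18 = 2309/18 ≈ 128.28)
q = 2309/18 ≈ 128.28
q + 55 = 2309/18 + 55 = 3299/18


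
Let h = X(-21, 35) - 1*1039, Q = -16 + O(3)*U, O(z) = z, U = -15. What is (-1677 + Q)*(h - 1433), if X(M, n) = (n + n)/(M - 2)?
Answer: 98937388/23 ≈ 4.3016e+6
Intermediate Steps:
X(M, n) = 2*n/(-2 + M) (X(M, n) = (2*n)/(-2 + M) = 2*n/(-2 + M))
Q = -61 (Q = -16 + 3*(-15) = -16 - 45 = -61)
h = -23967/23 (h = 2*35/(-2 - 21) - 1*1039 = 2*35/(-23) - 1039 = 2*35*(-1/23) - 1039 = -70/23 - 1039 = -23967/23 ≈ -1042.0)
(-1677 + Q)*(h - 1433) = (-1677 - 61)*(-23967/23 - 1433) = -1738*(-56926/23) = 98937388/23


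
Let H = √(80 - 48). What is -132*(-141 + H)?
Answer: 18612 - 528*√2 ≈ 17865.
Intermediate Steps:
H = 4*√2 (H = √32 = 4*√2 ≈ 5.6569)
-132*(-141 + H) = -132*(-141 + 4*√2) = 18612 - 528*√2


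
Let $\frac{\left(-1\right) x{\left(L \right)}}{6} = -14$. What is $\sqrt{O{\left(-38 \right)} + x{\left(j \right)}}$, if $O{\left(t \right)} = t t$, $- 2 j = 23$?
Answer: $2 \sqrt{382} \approx 39.09$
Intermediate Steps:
$j = - \frac{23}{2}$ ($j = \left(- \frac{1}{2}\right) 23 = - \frac{23}{2} \approx -11.5$)
$O{\left(t \right)} = t^{2}$
$x{\left(L \right)} = 84$ ($x{\left(L \right)} = \left(-6\right) \left(-14\right) = 84$)
$\sqrt{O{\left(-38 \right)} + x{\left(j \right)}} = \sqrt{\left(-38\right)^{2} + 84} = \sqrt{1444 + 84} = \sqrt{1528} = 2 \sqrt{382}$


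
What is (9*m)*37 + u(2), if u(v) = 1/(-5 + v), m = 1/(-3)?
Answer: -334/3 ≈ -111.33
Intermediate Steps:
m = -⅓ ≈ -0.33333
(9*m)*37 + u(2) = (9*(-⅓))*37 + 1/(-5 + 2) = -3*37 + 1/(-3) = -111 - ⅓ = -334/3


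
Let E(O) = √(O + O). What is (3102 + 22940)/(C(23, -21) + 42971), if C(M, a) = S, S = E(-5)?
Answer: 1119050782/1846506851 - 26042*I*√10/1846506851 ≈ 0.60604 - 4.4599e-5*I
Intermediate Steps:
E(O) = √2*√O (E(O) = √(2*O) = √2*√O)
S = I*√10 (S = √2*√(-5) = √2*(I*√5) = I*√10 ≈ 3.1623*I)
C(M, a) = I*√10
(3102 + 22940)/(C(23, -21) + 42971) = (3102 + 22940)/(I*√10 + 42971) = 26042/(42971 + I*√10)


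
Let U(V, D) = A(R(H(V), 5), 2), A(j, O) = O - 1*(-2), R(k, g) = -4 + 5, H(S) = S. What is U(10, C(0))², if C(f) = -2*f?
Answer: 16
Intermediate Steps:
R(k, g) = 1
A(j, O) = 2 + O (A(j, O) = O + 2 = 2 + O)
U(V, D) = 4 (U(V, D) = 2 + 2 = 4)
U(10, C(0))² = 4² = 16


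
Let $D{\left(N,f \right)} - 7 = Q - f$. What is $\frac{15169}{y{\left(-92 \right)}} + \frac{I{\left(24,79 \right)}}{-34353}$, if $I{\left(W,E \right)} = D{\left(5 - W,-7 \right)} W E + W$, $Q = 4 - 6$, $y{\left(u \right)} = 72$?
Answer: $\frac{57717865}{274824} \approx 210.02$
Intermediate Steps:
$Q = -2$ ($Q = 4 - 6 = -2$)
$D{\left(N,f \right)} = 5 - f$ ($D{\left(N,f \right)} = 7 - \left(2 + f\right) = 5 - f$)
$I{\left(W,E \right)} = W + 12 E W$ ($I{\left(W,E \right)} = \left(5 - -7\right) W E + W = \left(5 + 7\right) W E + W = 12 W E + W = 12 E W + W = W + 12 E W$)
$\frac{15169}{y{\left(-92 \right)}} + \frac{I{\left(24,79 \right)}}{-34353} = \frac{15169}{72} + \frac{24 \left(1 + 12 \cdot 79\right)}{-34353} = 15169 \cdot \frac{1}{72} + 24 \left(1 + 948\right) \left(- \frac{1}{34353}\right) = \frac{15169}{72} + 24 \cdot 949 \left(- \frac{1}{34353}\right) = \frac{15169}{72} + 22776 \left(- \frac{1}{34353}\right) = \frac{15169}{72} - \frac{7592}{11451} = \frac{57717865}{274824}$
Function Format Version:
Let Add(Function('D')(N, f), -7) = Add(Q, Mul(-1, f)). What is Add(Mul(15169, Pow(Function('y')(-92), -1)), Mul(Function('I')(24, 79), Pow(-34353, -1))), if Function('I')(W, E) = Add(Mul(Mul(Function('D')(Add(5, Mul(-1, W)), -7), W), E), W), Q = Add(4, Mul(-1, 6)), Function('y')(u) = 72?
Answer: Rational(57717865, 274824) ≈ 210.02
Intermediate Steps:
Q = -2 (Q = Add(4, -6) = -2)
Function('D')(N, f) = Add(5, Mul(-1, f)) (Function('D')(N, f) = Add(7, Add(-2, Mul(-1, f))) = Add(5, Mul(-1, f)))
Function('I')(W, E) = Add(W, Mul(12, E, W)) (Function('I')(W, E) = Add(Mul(Mul(Add(5, Mul(-1, -7)), W), E), W) = Add(Mul(Mul(Add(5, 7), W), E), W) = Add(Mul(Mul(12, W), E), W) = Add(Mul(12, E, W), W) = Add(W, Mul(12, E, W)))
Add(Mul(15169, Pow(Function('y')(-92), -1)), Mul(Function('I')(24, 79), Pow(-34353, -1))) = Add(Mul(15169, Pow(72, -1)), Mul(Mul(24, Add(1, Mul(12, 79))), Pow(-34353, -1))) = Add(Mul(15169, Rational(1, 72)), Mul(Mul(24, Add(1, 948)), Rational(-1, 34353))) = Add(Rational(15169, 72), Mul(Mul(24, 949), Rational(-1, 34353))) = Add(Rational(15169, 72), Mul(22776, Rational(-1, 34353))) = Add(Rational(15169, 72), Rational(-7592, 11451)) = Rational(57717865, 274824)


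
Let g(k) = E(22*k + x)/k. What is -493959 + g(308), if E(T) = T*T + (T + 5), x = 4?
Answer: -106164187/308 ≈ -3.4469e+5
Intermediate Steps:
E(T) = 5 + T + T**2 (E(T) = T**2 + (5 + T) = 5 + T + T**2)
g(k) = (9 + (4 + 22*k)**2 + 22*k)/k (g(k) = (5 + (22*k + 4) + (22*k + 4)**2)/k = (5 + (4 + 22*k) + (4 + 22*k)**2)/k = (9 + (4 + 22*k)**2 + 22*k)/k)
-493959 + g(308) = -493959 + (198 + 25/308 + 484*308) = -493959 + (198 + 25*(1/308) + 149072) = -493959 + (198 + 25/308 + 149072) = -493959 + 45975185/308 = -106164187/308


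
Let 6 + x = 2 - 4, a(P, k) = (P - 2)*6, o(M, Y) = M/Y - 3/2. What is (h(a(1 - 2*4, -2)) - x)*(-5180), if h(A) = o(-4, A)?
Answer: -919450/27 ≈ -34054.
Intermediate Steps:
o(M, Y) = -3/2 + M/Y (o(M, Y) = M/Y - 3*½ = M/Y - 3/2 = -3/2 + M/Y)
a(P, k) = -12 + 6*P (a(P, k) = (-2 + P)*6 = -12 + 6*P)
h(A) = -3/2 - 4/A
x = -8 (x = -6 + (2 - 4) = -6 - 2 = -8)
(h(a(1 - 2*4, -2)) - x)*(-5180) = ((-3/2 - 4/(-12 + 6*(1 - 2*4))) - 1*(-8))*(-5180) = ((-3/2 - 4/(-12 + 6*(1 - 8))) + 8)*(-5180) = ((-3/2 - 4/(-12 + 6*(-7))) + 8)*(-5180) = ((-3/2 - 4/(-12 - 42)) + 8)*(-5180) = ((-3/2 - 4/(-54)) + 8)*(-5180) = ((-3/2 - 4*(-1/54)) + 8)*(-5180) = ((-3/2 + 2/27) + 8)*(-5180) = (-77/54 + 8)*(-5180) = (355/54)*(-5180) = -919450/27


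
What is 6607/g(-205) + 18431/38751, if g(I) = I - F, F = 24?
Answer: -251807158/8873979 ≈ -28.376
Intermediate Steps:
g(I) = -24 + I (g(I) = I - 1*24 = I - 24 = -24 + I)
6607/g(-205) + 18431/38751 = 6607/(-24 - 205) + 18431/38751 = 6607/(-229) + 18431*(1/38751) = 6607*(-1/229) + 18431/38751 = -6607/229 + 18431/38751 = -251807158/8873979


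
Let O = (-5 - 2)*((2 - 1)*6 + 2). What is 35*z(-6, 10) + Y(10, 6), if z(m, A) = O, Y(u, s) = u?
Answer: -1950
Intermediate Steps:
O = -56 (O = -7*(1*6 + 2) = -7*(6 + 2) = -7*8 = -56)
z(m, A) = -56
35*z(-6, 10) + Y(10, 6) = 35*(-56) + 10 = -1960 + 10 = -1950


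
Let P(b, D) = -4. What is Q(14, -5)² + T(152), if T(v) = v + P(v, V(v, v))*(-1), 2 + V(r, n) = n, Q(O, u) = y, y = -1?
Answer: 157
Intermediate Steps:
Q(O, u) = -1
V(r, n) = -2 + n
T(v) = 4 + v (T(v) = v - 4*(-1) = v + 4 = 4 + v)
Q(14, -5)² + T(152) = (-1)² + (4 + 152) = 1 + 156 = 157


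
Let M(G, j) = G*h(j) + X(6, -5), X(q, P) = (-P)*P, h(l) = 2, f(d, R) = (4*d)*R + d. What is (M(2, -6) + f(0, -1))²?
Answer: 441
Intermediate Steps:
f(d, R) = d + 4*R*d (f(d, R) = 4*R*d + d = d + 4*R*d)
X(q, P) = -P²
M(G, j) = -25 + 2*G (M(G, j) = G*2 - 1*(-5)² = 2*G - 1*25 = 2*G - 25 = -25 + 2*G)
(M(2, -6) + f(0, -1))² = ((-25 + 2*2) + 0*(1 + 4*(-1)))² = ((-25 + 4) + 0*(1 - 4))² = (-21 + 0*(-3))² = (-21 + 0)² = (-21)² = 441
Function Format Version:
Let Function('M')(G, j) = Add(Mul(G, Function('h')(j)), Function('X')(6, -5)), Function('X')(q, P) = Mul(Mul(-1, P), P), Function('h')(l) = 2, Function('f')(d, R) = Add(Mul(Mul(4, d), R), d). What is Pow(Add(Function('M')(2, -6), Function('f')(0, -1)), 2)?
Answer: 441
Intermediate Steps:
Function('f')(d, R) = Add(d, Mul(4, R, d)) (Function('f')(d, R) = Add(Mul(4, R, d), d) = Add(d, Mul(4, R, d)))
Function('X')(q, P) = Mul(-1, Pow(P, 2))
Function('M')(G, j) = Add(-25, Mul(2, G)) (Function('M')(G, j) = Add(Mul(G, 2), Mul(-1, Pow(-5, 2))) = Add(Mul(2, G), Mul(-1, 25)) = Add(Mul(2, G), -25) = Add(-25, Mul(2, G)))
Pow(Add(Function('M')(2, -6), Function('f')(0, -1)), 2) = Pow(Add(Add(-25, Mul(2, 2)), Mul(0, Add(1, Mul(4, -1)))), 2) = Pow(Add(Add(-25, 4), Mul(0, Add(1, -4))), 2) = Pow(Add(-21, Mul(0, -3)), 2) = Pow(Add(-21, 0), 2) = Pow(-21, 2) = 441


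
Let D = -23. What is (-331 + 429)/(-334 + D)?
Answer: -14/51 ≈ -0.27451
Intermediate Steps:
(-331 + 429)/(-334 + D) = (-331 + 429)/(-334 - 23) = 98/(-357) = 98*(-1/357) = -14/51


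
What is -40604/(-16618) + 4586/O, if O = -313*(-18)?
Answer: 76243271/23406453 ≈ 3.2574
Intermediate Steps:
O = 5634
-40604/(-16618) + 4586/O = -40604/(-16618) + 4586/5634 = -40604*(-1/16618) + 4586*(1/5634) = 20302/8309 + 2293/2817 = 76243271/23406453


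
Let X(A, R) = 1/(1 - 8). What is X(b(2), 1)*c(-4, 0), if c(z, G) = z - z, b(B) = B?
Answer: 0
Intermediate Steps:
X(A, R) = -⅐ (X(A, R) = 1/(-7) = -⅐)
c(z, G) = 0
X(b(2), 1)*c(-4, 0) = -⅐*0 = 0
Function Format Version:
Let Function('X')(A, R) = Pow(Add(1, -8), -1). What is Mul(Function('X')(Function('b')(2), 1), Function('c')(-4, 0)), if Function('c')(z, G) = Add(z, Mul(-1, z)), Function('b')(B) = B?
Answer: 0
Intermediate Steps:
Function('X')(A, R) = Rational(-1, 7) (Function('X')(A, R) = Pow(-7, -1) = Rational(-1, 7))
Function('c')(z, G) = 0
Mul(Function('X')(Function('b')(2), 1), Function('c')(-4, 0)) = Mul(Rational(-1, 7), 0) = 0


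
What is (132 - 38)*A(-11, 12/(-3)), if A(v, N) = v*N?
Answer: 4136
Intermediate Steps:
A(v, N) = N*v
(132 - 38)*A(-11, 12/(-3)) = (132 - 38)*((12/(-3))*(-11)) = 94*((12*(-⅓))*(-11)) = 94*(-4*(-11)) = 94*44 = 4136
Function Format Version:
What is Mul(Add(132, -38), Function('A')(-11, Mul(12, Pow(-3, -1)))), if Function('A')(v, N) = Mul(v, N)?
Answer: 4136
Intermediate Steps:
Function('A')(v, N) = Mul(N, v)
Mul(Add(132, -38), Function('A')(-11, Mul(12, Pow(-3, -1)))) = Mul(Add(132, -38), Mul(Mul(12, Pow(-3, -1)), -11)) = Mul(94, Mul(Mul(12, Rational(-1, 3)), -11)) = Mul(94, Mul(-4, -11)) = Mul(94, 44) = 4136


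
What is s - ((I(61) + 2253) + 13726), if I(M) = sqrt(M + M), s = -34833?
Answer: -50812 - sqrt(122) ≈ -50823.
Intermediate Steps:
I(M) = sqrt(2)*sqrt(M) (I(M) = sqrt(2*M) = sqrt(2)*sqrt(M))
s - ((I(61) + 2253) + 13726) = -34833 - ((sqrt(2)*sqrt(61) + 2253) + 13726) = -34833 - ((sqrt(122) + 2253) + 13726) = -34833 - ((2253 + sqrt(122)) + 13726) = -34833 - (15979 + sqrt(122)) = -34833 + (-15979 - sqrt(122)) = -50812 - sqrt(122)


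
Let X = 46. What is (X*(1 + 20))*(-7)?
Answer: -6762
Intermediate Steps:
(X*(1 + 20))*(-7) = (46*(1 + 20))*(-7) = (46*21)*(-7) = 966*(-7) = -6762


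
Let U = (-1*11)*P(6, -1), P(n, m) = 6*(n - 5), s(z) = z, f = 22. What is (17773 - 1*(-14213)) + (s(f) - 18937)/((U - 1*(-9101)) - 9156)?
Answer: 3889221/121 ≈ 32142.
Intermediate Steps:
P(n, m) = -30 + 6*n (P(n, m) = 6*(-5 + n) = -30 + 6*n)
U = -66 (U = (-1*11)*(-30 + 6*6) = -11*(-30 + 36) = -11*6 = -66)
(17773 - 1*(-14213)) + (s(f) - 18937)/((U - 1*(-9101)) - 9156) = (17773 - 1*(-14213)) + (22 - 18937)/((-66 - 1*(-9101)) - 9156) = (17773 + 14213) - 18915/((-66 + 9101) - 9156) = 31986 - 18915/(9035 - 9156) = 31986 - 18915/(-121) = 31986 - 18915*(-1/121) = 31986 + 18915/121 = 3889221/121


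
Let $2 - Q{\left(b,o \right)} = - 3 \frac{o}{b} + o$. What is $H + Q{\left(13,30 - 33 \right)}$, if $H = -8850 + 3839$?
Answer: $- \frac{65087}{13} \approx -5006.7$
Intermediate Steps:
$H = -5011$
$Q{\left(b,o \right)} = 2 - o + \frac{3 o}{b}$ ($Q{\left(b,o \right)} = 2 - \left(- 3 \frac{o}{b} + o\right) = 2 - \left(- \frac{3 o}{b} + o\right) = 2 - \left(o - \frac{3 o}{b}\right) = 2 - o + \frac{3 o}{b}$)
$H + Q{\left(13,30 - 33 \right)} = -5011 + \left(2 - \left(30 - 33\right) + \frac{3 \left(30 - 33\right)}{13}\right) = -5011 + \left(2 - -3 + 3 \left(-3\right) \frac{1}{13}\right) = -5011 + \left(2 + 3 - \frac{9}{13}\right) = -5011 + \frac{56}{13} = - \frac{65087}{13}$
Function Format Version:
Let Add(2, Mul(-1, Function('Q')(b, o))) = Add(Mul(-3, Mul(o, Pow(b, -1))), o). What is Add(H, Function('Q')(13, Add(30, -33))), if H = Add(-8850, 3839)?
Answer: Rational(-65087, 13) ≈ -5006.7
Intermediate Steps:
H = -5011
Function('Q')(b, o) = Add(2, Mul(-1, o), Mul(3, o, Pow(b, -1))) (Function('Q')(b, o) = Add(2, Mul(-1, Add(Mul(-3, Mul(o, Pow(b, -1))), o))) = Add(2, Mul(-1, Add(Mul(-3, o, Pow(b, -1)), o))) = Add(2, Mul(-1, Add(o, Mul(-3, o, Pow(b, -1))))) = Add(2, Add(Mul(-1, o), Mul(3, o, Pow(b, -1)))) = Add(2, Mul(-1, o), Mul(3, o, Pow(b, -1))))
Add(H, Function('Q')(13, Add(30, -33))) = Add(-5011, Add(2, Mul(-1, Add(30, -33)), Mul(3, Add(30, -33), Pow(13, -1)))) = Add(-5011, Add(2, Mul(-1, -3), Mul(3, -3, Rational(1, 13)))) = Add(-5011, Add(2, 3, Rational(-9, 13))) = Add(-5011, Rational(56, 13)) = Rational(-65087, 13)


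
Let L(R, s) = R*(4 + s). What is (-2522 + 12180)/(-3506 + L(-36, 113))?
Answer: -4829/3859 ≈ -1.2514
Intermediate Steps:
(-2522 + 12180)/(-3506 + L(-36, 113)) = (-2522 + 12180)/(-3506 - 36*(4 + 113)) = 9658/(-3506 - 36*117) = 9658/(-3506 - 4212) = 9658/(-7718) = 9658*(-1/7718) = -4829/3859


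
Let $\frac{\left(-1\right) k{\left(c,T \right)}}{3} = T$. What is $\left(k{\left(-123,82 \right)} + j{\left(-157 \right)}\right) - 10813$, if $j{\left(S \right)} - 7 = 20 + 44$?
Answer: $-10988$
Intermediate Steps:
$k{\left(c,T \right)} = - 3 T$
$j{\left(S \right)} = 71$ ($j{\left(S \right)} = 7 + \left(20 + 44\right) = 7 + 64 = 71$)
$\left(k{\left(-123,82 \right)} + j{\left(-157 \right)}\right) - 10813 = \left(\left(-3\right) 82 + 71\right) - 10813 = \left(-246 + 71\right) - 10813 = -175 - 10813 = -10988$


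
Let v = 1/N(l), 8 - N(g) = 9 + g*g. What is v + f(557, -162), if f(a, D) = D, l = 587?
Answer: -55820341/344570 ≈ -162.00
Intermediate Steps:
N(g) = -1 - g² (N(g) = 8 - (9 + g*g) = 8 - (9 + g²) = 8 + (-9 - g²) = -1 - g²)
v = -1/344570 (v = 1/(-1 - 1*587²) = 1/(-1 - 1*344569) = 1/(-1 - 344569) = 1/(-344570) = -1/344570 ≈ -2.9022e-6)
v + f(557, -162) = -1/344570 - 162 = -55820341/344570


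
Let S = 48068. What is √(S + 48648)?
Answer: 2*√24179 ≈ 310.99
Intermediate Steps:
√(S + 48648) = √(48068 + 48648) = √96716 = 2*√24179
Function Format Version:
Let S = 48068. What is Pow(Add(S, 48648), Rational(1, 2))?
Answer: Mul(2, Pow(24179, Rational(1, 2))) ≈ 310.99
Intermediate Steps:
Pow(Add(S, 48648), Rational(1, 2)) = Pow(Add(48068, 48648), Rational(1, 2)) = Pow(96716, Rational(1, 2)) = Mul(2, Pow(24179, Rational(1, 2)))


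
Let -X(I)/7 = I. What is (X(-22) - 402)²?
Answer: 61504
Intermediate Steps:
X(I) = -7*I
(X(-22) - 402)² = (-7*(-22) - 402)² = (154 - 402)² = (-248)² = 61504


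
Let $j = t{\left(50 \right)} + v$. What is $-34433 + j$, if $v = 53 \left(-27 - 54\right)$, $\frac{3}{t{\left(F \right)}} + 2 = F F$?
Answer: $- \frac{96737545}{2498} \approx -38726.0$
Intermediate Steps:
$t{\left(F \right)} = \frac{3}{-2 + F^{2}}$ ($t{\left(F \right)} = \frac{3}{-2 + F F} = \frac{3}{-2 + F^{2}}$)
$v = -4293$ ($v = 53 \left(-81\right) = -4293$)
$j = - \frac{10723911}{2498}$ ($j = \frac{3}{-2 + 50^{2}} - 4293 = \frac{3}{-2 + 2500} - 4293 = \frac{3}{2498} - 4293 = - \frac{10723911}{2498} \approx -4293.0$)
$-34433 + j = -34433 - \frac{10723911}{2498} = - \frac{96737545}{2498}$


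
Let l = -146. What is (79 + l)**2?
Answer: 4489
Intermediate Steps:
(79 + l)**2 = (79 - 146)**2 = (-67)**2 = 4489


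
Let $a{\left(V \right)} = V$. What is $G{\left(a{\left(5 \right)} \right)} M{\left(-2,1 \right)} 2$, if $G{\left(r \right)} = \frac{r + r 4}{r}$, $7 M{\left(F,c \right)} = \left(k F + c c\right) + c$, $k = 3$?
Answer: $- \frac{40}{7} \approx -5.7143$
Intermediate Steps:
$M{\left(F,c \right)} = \frac{c}{7} + \frac{c^{2}}{7} + \frac{3 F}{7}$ ($M{\left(F,c \right)} = \frac{\left(3 F + c c\right) + c}{7} = \frac{\left(3 F + c^{2}\right) + c}{7} = \frac{\left(c^{2} + 3 F\right) + c}{7} = \frac{c + c^{2} + 3 F}{7} = \frac{c}{7} + \frac{c^{2}}{7} + \frac{3 F}{7}$)
$G{\left(r \right)} = 5$ ($G{\left(r \right)} = \frac{r + 4 r}{r} = \frac{5 r}{r} = 5$)
$G{\left(a{\left(5 \right)} \right)} M{\left(-2,1 \right)} 2 = 5 \left(\frac{1}{7} \cdot 1 + \frac{1^{2}}{7} + \frac{3}{7} \left(-2\right)\right) 2 = 5 \left(\frac{1}{7} + \frac{1}{7} \cdot 1 - \frac{6}{7}\right) 2 = 5 \left(\frac{1}{7} + \frac{1}{7} - \frac{6}{7}\right) 2 = 5 \left(- \frac{4}{7}\right) 2 = \left(- \frac{20}{7}\right) 2 = - \frac{40}{7}$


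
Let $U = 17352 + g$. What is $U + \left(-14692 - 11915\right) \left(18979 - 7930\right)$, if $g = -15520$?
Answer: $-293978911$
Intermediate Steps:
$U = 1832$ ($U = 17352 - 15520 = 1832$)
$U + \left(-14692 - 11915\right) \left(18979 - 7930\right) = 1832 + \left(-14692 - 11915\right) \left(18979 - 7930\right) = 1832 - 293980743 = -293978911$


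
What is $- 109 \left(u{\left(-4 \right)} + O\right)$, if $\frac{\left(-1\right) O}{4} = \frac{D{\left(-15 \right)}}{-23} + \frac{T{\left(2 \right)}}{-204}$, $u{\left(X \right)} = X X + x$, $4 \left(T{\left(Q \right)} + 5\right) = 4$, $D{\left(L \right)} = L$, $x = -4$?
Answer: $- \frac{1190716}{1173} \approx -1015.1$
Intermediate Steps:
$T{\left(Q \right)} = -4$ ($T{\left(Q \right)} = -5 + \frac{1}{4} \cdot 4 = -5 + 1 = -4$)
$u{\left(X \right)} = -4 + X^{2}$ ($u{\left(X \right)} = X X - 4 = X^{2} - 4 = -4 + X^{2}$)
$O = - \frac{3152}{1173}$ ($O = - 4 \left(- \frac{15}{-23} - \frac{4}{-204}\right) = - 4 \left(\left(-15\right) \left(- \frac{1}{23}\right) - - \frac{1}{51}\right) = - 4 \left(\frac{15}{23} + \frac{1}{51}\right) = \left(-4\right) \frac{788}{1173} = - \frac{3152}{1173} \approx -2.6871$)
$- 109 \left(u{\left(-4 \right)} + O\right) = - 109 \left(\left(-4 + \left(-4\right)^{2}\right) - \frac{3152}{1173}\right) = - 109 \left(\left(-4 + 16\right) - \frac{3152}{1173}\right) = - 109 \left(12 - \frac{3152}{1173}\right) = \left(-109\right) \frac{10924}{1173} = - \frac{1190716}{1173}$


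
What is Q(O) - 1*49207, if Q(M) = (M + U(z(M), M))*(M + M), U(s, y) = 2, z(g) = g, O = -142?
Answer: -9447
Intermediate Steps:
Q(M) = 2*M*(2 + M) (Q(M) = (M + 2)*(M + M) = (2 + M)*(2*M) = 2*M*(2 + M))
Q(O) - 1*49207 = 2*(-142)*(2 - 142) - 1*49207 = 2*(-142)*(-140) - 49207 = 39760 - 49207 = -9447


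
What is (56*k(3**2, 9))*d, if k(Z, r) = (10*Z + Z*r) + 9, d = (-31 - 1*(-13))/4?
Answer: -45360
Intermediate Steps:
d = -9/2 (d = (-31 + 13)*(1/4) = -18*1/4 = -9/2 ≈ -4.5000)
k(Z, r) = 9 + 10*Z + Z*r
(56*k(3**2, 9))*d = (56*(9 + 10*3**2 + 3**2*9))*(-9/2) = (56*(9 + 10*9 + 9*9))*(-9/2) = (56*(9 + 90 + 81))*(-9/2) = (56*180)*(-9/2) = 10080*(-9/2) = -45360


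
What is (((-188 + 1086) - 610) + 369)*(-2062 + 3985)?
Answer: 1263411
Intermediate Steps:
(((-188 + 1086) - 610) + 369)*(-2062 + 3985) = ((898 - 610) + 369)*1923 = (288 + 369)*1923 = 657*1923 = 1263411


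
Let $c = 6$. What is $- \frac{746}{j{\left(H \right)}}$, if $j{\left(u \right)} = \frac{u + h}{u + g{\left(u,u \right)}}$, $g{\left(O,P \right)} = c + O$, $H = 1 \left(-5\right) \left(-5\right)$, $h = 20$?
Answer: $- \frac{41776}{45} \approx -928.36$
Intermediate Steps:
$H = 25$ ($H = \left(-5\right) \left(-5\right) = 25$)
$g{\left(O,P \right)} = 6 + O$
$j{\left(u \right)} = \frac{20 + u}{6 + 2 u}$ ($j{\left(u \right)} = \frac{u + 20}{u + \left(6 + u\right)} = \frac{20 + u}{6 + 2 u}$)
$- \frac{746}{j{\left(H \right)}} = - \frac{746}{\frac{1}{2} \frac{1}{3 + 25} \left(20 + 25\right)} = - \frac{746}{\frac{1}{2} \cdot \frac{1}{28} \cdot 45} = - \frac{746}{\frac{45}{56}} = \left(-746\right) \frac{56}{45} = - \frac{41776}{45}$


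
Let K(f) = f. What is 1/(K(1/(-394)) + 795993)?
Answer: 394/313621241 ≈ 1.2563e-6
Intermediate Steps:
1/(K(1/(-394)) + 795993) = 1/(1/(-394) + 795993) = 1/(-1/394 + 795993) = 1/(313621241/394) = 394/313621241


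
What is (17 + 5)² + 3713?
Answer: 4197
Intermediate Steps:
(17 + 5)² + 3713 = 22² + 3713 = 484 + 3713 = 4197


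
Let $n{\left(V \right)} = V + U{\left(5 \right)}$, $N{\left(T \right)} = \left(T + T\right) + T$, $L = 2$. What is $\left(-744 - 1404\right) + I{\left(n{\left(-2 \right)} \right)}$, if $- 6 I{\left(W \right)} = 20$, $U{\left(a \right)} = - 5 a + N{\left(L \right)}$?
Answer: $- \frac{6454}{3} \approx -2151.3$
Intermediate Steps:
$N{\left(T \right)} = 3 T$ ($N{\left(T \right)} = 2 T + T = 3 T$)
$U{\left(a \right)} = 6 - 5 a$ ($U{\left(a \right)} = - 5 a + 3 \cdot 2 = - 5 a + 6 = 6 - 5 a$)
$n{\left(V \right)} = -19 + V$ ($n{\left(V \right)} = V + \left(6 - 25\right) = V - 19 = -19 + V$)
$I{\left(W \right)} = - \frac{10}{3}$ ($I{\left(W \right)} = \left(- \frac{1}{6}\right) 20 = - \frac{10}{3}$)
$\left(-744 - 1404\right) + I{\left(n{\left(-2 \right)} \right)} = \left(-744 - 1404\right) - \frac{10}{3} = -2148 - \frac{10}{3} = - \frac{6454}{3}$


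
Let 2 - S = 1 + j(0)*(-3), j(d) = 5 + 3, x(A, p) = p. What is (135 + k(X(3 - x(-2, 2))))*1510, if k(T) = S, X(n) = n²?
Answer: 241600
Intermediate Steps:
j(d) = 8
S = 25 (S = 2 - (1 + 8*(-3)) = 2 - (1 - 24) = 2 - 1*(-23) = 2 + 23 = 25)
k(T) = 25
(135 + k(X(3 - x(-2, 2))))*1510 = (135 + 25)*1510 = 160*1510 = 241600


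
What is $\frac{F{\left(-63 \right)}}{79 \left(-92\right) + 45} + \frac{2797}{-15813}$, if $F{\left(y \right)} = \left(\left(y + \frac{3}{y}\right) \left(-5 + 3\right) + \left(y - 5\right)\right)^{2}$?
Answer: $- \frac{515007517}{799521093} \approx -0.64415$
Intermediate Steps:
$F{\left(y \right)} = \left(-5 - y - \frac{6}{y}\right)^{2}$ ($F{\left(y \right)} = \left(\left(y + \frac{3}{y}\right) \left(-2\right) + \left(y - 5\right)\right)^{2} = \left(\left(- \frac{6}{y} - 2 y\right) + \left(-5 + y\right)\right)^{2} = \left(-5 - y - \frac{6}{y}\right)^{2}$)
$\frac{F{\left(-63 \right)}}{79 \left(-92\right) + 45} + \frac{2797}{-15813} = \frac{\frac{1}{3969} \left(6 + \left(-63\right)^{2} + 5 \left(-63\right)\right)^{2}}{79 \left(-92\right) + 45} + \frac{2797}{-15813} = \frac{\frac{1}{3969} \left(6 + 3969 - 315\right)^{2}}{-7268 + 45} + 2797 \left(- \frac{1}{15813}\right) = \frac{\frac{1}{3969} \cdot 3660^{2}}{-7223} - \frac{2797}{15813} = \frac{1}{3969} \cdot 13395600 \left(- \frac{1}{7223}\right) - \frac{2797}{15813} = \frac{1488400}{441} \left(- \frac{1}{7223}\right) - \frac{2797}{15813} = - \frac{1488400}{3185343} - \frac{2797}{15813} = - \frac{515007517}{799521093}$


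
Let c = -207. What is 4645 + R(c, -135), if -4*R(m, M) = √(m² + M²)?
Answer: 4645 - 9*√754/4 ≈ 4583.2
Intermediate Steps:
R(m, M) = -√(M² + m²)/4 (R(m, M) = -√(m² + M²)/4 = -√(M² + m²)/4)
4645 + R(c, -135) = 4645 - √((-135)² + (-207)²)/4 = 4645 - √(18225 + 42849)/4 = 4645 - 9*√754/4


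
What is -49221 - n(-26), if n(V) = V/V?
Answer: -49222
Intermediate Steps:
n(V) = 1
-49221 - n(-26) = -49221 - 1*1 = -49221 - 1 = -49222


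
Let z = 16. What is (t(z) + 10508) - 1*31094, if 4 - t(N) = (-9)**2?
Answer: -20663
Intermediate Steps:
t(N) = -77 (t(N) = 4 - 1*(-9)**2 = 4 - 1*81 = 4 - 81 = -77)
(t(z) + 10508) - 1*31094 = (-77 + 10508) - 1*31094 = 10431 - 31094 = -20663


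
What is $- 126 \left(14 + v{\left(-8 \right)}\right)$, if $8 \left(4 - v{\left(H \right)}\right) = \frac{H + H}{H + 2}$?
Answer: $-2226$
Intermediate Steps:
$v{\left(H \right)} = 4 - \frac{H}{4 \left(2 + H\right)}$ ($v{\left(H \right)} = 4 - \frac{\left(H + H\right) \frac{1}{H + 2}}{8} = 4 - \frac{2 H \frac{1}{2 + H}}{8} = 4 - \frac{H}{4 \left(2 + H\right)}$)
$- 126 \left(14 + v{\left(-8 \right)}\right) = - 126 \left(14 + \frac{32 + 15 \left(-8\right)}{4 \left(2 - 8\right)}\right) = - 126 \left(14 + \frac{32 - 120}{4 \left(-6\right)}\right) = - 126 \left(14 + \frac{1}{4} \left(- \frac{1}{6}\right) \left(-88\right)\right) = - 126 \left(14 + \frac{11}{3}\right) = \left(-126\right) \frac{53}{3} = -2226$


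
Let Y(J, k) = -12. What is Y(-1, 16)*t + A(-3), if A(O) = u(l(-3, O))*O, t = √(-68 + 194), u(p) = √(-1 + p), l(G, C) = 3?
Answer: -36*√14 - 3*√2 ≈ -138.94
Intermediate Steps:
t = 3*√14 (t = √126 = 3*√14 ≈ 11.225)
A(O) = O*√2 (A(O) = √(-1 + 3)*O = √2*O = O*√2)
Y(-1, 16)*t + A(-3) = -36*√14 - 3*√2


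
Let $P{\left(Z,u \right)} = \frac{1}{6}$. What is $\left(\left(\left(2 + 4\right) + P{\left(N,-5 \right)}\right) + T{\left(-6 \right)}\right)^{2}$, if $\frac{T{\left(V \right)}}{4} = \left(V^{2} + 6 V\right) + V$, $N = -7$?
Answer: $\frac{11449}{36} \approx 318.03$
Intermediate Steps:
$T{\left(V \right)} = 4 V^{2} + 28 V$ ($T{\left(V \right)} = 4 \left(\left(V^{2} + 6 V\right) + V\right) = 4 \left(V^{2} + 7 V\right) = 4 V^{2} + 28 V$)
$P{\left(Z,u \right)} = \frac{1}{6}$
$\left(\left(\left(2 + 4\right) + P{\left(N,-5 \right)}\right) + T{\left(-6 \right)}\right)^{2} = \left(\left(\left(2 + 4\right) + \frac{1}{6}\right) + 4 \left(-6\right) \left(7 - 6\right)\right)^{2} = \left(\left(6 + \frac{1}{6}\right) + 4 \left(-6\right) 1\right)^{2} = \left(\frac{37}{6} - 24\right)^{2} = \left(- \frac{107}{6}\right)^{2} = \frac{11449}{36}$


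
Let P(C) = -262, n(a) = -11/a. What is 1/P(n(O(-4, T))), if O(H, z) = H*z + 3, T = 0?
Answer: -1/262 ≈ -0.0038168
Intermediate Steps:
O(H, z) = 3 + H*z
1/P(n(O(-4, T))) = 1/(-262) = -1/262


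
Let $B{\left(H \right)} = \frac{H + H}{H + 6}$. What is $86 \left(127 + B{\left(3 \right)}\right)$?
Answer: $\frac{32938}{3} \approx 10979.0$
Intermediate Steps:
$B{\left(H \right)} = \frac{2 H}{6 + H}$
$86 \left(127 + B{\left(3 \right)}\right) = 86 \left(127 + 2 \cdot 3 \frac{1}{6 + 3}\right) = 86 \left(127 + 2 \cdot 3 \cdot \frac{1}{9}\right) = 86 \left(127 + \frac{2}{3}\right) = 86 \cdot \frac{383}{3} = \frac{32938}{3}$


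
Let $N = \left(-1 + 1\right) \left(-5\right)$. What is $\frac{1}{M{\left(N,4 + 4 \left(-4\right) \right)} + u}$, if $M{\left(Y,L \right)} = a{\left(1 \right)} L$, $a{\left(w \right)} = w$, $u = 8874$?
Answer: $\frac{1}{8862} \approx 0.00011284$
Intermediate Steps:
$N = 0$ ($N = 0 \left(-5\right) = 0$)
$M{\left(Y,L \right)} = L$ ($M{\left(Y,L \right)} = 1 L = L$)
$\frac{1}{M{\left(N,4 + 4 \left(-4\right) \right)} + u} = \frac{1}{\left(4 + 4 \left(-4\right)\right) + 8874} = \frac{1}{\left(4 - 16\right) + 8874} = \frac{1}{-12 + 8874} = \frac{1}{8862}$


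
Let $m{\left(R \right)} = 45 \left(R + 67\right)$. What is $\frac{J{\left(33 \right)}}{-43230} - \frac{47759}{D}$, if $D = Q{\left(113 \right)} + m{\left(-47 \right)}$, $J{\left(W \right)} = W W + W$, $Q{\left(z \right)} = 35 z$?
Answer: $- \frac{6272936}{636005} \approx -9.863$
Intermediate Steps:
$J{\left(W \right)} = W + W^{2}$ ($J{\left(W \right)} = W^{2} + W = W + W^{2}$)
$m{\left(R \right)} = 3015 + 45 R$ ($m{\left(R \right)} = 45 \left(67 + R\right) = 3015 + 45 R$)
$D = 4855$ ($D = 35 \cdot 113 + \left(3015 + 45 \left(-47\right)\right) = 3955 + \left(3015 - 2115\right) = 3955 + 900 = 4855$)
$\frac{J{\left(33 \right)}}{-43230} - \frac{47759}{D} = \frac{33 \left(1 + 33\right)}{-43230} - \frac{47759}{4855} = 33 \cdot 34 \left(- \frac{1}{43230}\right) - \frac{47759}{4855} = 1122 \left(- \frac{1}{43230}\right) - \frac{47759}{4855} = - \frac{17}{655} - \frac{47759}{4855} = - \frac{6272936}{636005}$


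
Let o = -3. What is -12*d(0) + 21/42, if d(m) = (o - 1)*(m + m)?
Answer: ½ ≈ 0.50000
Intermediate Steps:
d(m) = -8*m (d(m) = (-3 - 1)*(m + m) = -8*m)
-12*d(0) + 21/42 = -(-96)*0 + 21/42 = -12*0 + 21*(1/42) = 0 + ½ = ½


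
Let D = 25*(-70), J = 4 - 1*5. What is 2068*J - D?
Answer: -318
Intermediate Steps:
J = -1 (J = 4 - 5 = -1)
D = -1750
2068*J - D = 2068*(-1) - 1*(-1750) = -2068 + 1750 = -318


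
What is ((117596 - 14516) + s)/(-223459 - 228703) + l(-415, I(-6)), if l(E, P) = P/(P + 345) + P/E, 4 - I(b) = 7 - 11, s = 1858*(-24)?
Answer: -4171963604/33119736095 ≈ -0.12597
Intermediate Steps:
s = -44592
I(b) = 8 (I(b) = 4 - (7 - 11) = 4 - 1*(-4) = 4 + 4 = 8)
l(E, P) = P/E + P/(345 + P) (l(E, P) = P/(345 + P) + P/E = P/E + P/(345 + P))
((117596 - 14516) + s)/(-223459 - 228703) + l(-415, I(-6)) = ((117596 - 14516) - 44592)/(-223459 - 228703) + 8*(345 - 415 + 8)/(-415*(345 + 8)) = (103080 - 44592)/(-452162) + 8*(-1/415)*(-62)/353 = 58488*(-1/452162) + 8*(-1/415)*(1/353)*(-62) = -29244/226081 + 496/146495 = -4171963604/33119736095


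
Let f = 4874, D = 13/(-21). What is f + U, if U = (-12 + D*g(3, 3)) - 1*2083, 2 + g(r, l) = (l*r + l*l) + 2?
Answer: 19375/7 ≈ 2767.9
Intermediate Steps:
g(r, l) = l² + l*r (g(r, l) = -2 + ((l*r + l*l) + 2) = -2 + ((l*r + l²) + 2) = -2 + ((l² + l*r) + 2) = -2 + (2 + l² + l*r) = l² + l*r)
D = -13/21 (D = 13*(-1/21) = -13/21 ≈ -0.61905)
U = -14743/7 (U = (-12 - 13*(3 + 3)/7) - 1*2083 = (-12 - 13*6/7) - 2083 = (-12 - 13/21*18) - 2083 = (-12 - 78/7) - 2083 = -162/7 - 2083 = -14743/7 ≈ -2106.1)
f + U = 4874 - 14743/7 = 19375/7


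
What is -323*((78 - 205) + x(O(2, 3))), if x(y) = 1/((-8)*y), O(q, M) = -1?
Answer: 327845/8 ≈ 40981.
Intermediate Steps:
x(y) = -1/(8*y)
-323*((78 - 205) + x(O(2, 3))) = -323*((78 - 205) - 1/8/(-1)) = -323*(-127 - 1/8*(-1)) = -323*(-127 + 1/8) = -323*(-1015/8) = 327845/8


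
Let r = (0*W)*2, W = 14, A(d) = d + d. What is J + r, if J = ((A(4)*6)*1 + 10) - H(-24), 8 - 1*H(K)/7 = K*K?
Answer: 4034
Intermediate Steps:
A(d) = 2*d
H(K) = 56 - 7*K**2 (H(K) = 56 - 7*K*K = 56 - 7*K**2)
r = 0 (r = (0*14)*2 = 0*2 = 0)
J = 4034 (J = (((2*4)*6)*1 + 10) - (56 - 7*(-24)**2) = ((8*6)*1 + 10) - (56 - 7*576) = (48*1 + 10) - (56 - 4032) = (48 + 10) - 1*(-3976) = 58 + 3976 = 4034)
J + r = 4034 + 0 = 4034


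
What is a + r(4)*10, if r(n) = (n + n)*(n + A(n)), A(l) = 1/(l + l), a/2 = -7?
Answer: 316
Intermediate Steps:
a = -14 (a = 2*(-7) = -14)
A(l) = 1/(2*l)
r(n) = 2*n*(n + 1/(2*n)) (r(n) = (n + n)*(n + 1/(2*n)) = (2*n)*(n + 1/(2*n)) = 2*n*(n + 1/(2*n)))
a + r(4)*10 = -14 + (1 + 2*4²)*10 = -14 + (1 + 2*16)*10 = -14 + (1 + 32)*10 = -14 + 33*10 = -14 + 330 = 316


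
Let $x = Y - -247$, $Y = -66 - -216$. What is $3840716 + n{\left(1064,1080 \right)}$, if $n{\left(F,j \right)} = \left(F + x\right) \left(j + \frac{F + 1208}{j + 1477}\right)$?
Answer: $\frac{13858669364}{2557} \approx 5.4199 \cdot 10^{6}$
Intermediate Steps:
$Y = 150$ ($Y = -66 + 216 = 150$)
$x = 397$ ($x = 150 - -247 = 150 + \left(-11 + 258\right) = 150 + 247 = 397$)
$n{\left(F,j \right)} = \left(397 + F\right) \left(j + \frac{1208 + F}{1477 + j}\right)$ ($n{\left(F,j \right)} = \left(F + 397\right) \left(j + \frac{F + 1208}{j + 1477}\right) = \left(397 + F\right) \left(j + \frac{1208 + F}{1477 + j}\right)$)
$3840716 + n{\left(1064,1080 \right)} = 3840716 + \frac{479576 + 1064^{2} + 397 \cdot 1080^{2} + 1605 \cdot 1064 + 586369 \cdot 1080 + 1064 \cdot 1080^{2} + 1477 \cdot 1064 \cdot 1080}{1477 + 1080} = 3840716 + \frac{479576 + 1132096 + 397 \cdot 1166400 + 1707720 + 633278520 + 1064 \cdot 1166400 + 1697250240}{2557} = 3840716 + \frac{479576 + 1132096 + 463060800 + 1707720 + 633278520 + 1241049600 + 1697250240}{2557} = 3840716 + \frac{1}{2557} \cdot 4037958552 = 3840716 + \frac{4037958552}{2557} = \frac{13858669364}{2557}$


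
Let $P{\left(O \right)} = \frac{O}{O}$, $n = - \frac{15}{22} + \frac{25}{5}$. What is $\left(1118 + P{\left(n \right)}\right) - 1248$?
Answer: $-129$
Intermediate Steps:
$n = \frac{95}{22}$ ($n = \left(-15\right) \frac{1}{22} + 25 \cdot \frac{1}{5} = - \frac{15}{22} + 5 = \frac{95}{22} \approx 4.3182$)
$P{\left(O \right)} = 1$
$\left(1118 + P{\left(n \right)}\right) - 1248 = \left(1118 + 1\right) - 1248 = 1119 - 1248 = -129$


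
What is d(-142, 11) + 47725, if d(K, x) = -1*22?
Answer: 47703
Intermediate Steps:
d(K, x) = -22
d(-142, 11) + 47725 = -22 + 47725 = 47703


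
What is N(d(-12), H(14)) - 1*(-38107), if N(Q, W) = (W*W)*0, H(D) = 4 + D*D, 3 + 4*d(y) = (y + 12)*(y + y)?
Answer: 38107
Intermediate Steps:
d(y) = -¾ + y*(12 + y)/2 (d(y) = -¾ + ((y + 12)*(y + y))/4 = -¾ + ((12 + y)*(2*y))/4 = -¾ + (2*y*(12 + y))/4 = -¾ + y*(12 + y)/2)
H(D) = 4 + D²
N(Q, W) = 0 (N(Q, W) = W²*0 = 0)
N(d(-12), H(14)) - 1*(-38107) = 0 - 1*(-38107) = 0 + 38107 = 38107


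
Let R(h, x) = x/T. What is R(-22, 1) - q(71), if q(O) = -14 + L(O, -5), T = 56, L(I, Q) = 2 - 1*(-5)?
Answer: 393/56 ≈ 7.0179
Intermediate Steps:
L(I, Q) = 7 (L(I, Q) = 2 + 5 = 7)
R(h, x) = x/56
q(O) = -7 (q(O) = -14 + 7 = -7)
R(-22, 1) - q(71) = (1/56)*1 - 1*(-7) = 1/56 + 7 = 393/56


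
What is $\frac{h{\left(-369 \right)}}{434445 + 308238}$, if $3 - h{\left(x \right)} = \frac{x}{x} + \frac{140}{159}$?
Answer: $\frac{178}{118086597} \approx 1.5074 \cdot 10^{-6}$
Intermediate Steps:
$h{\left(x \right)} = \frac{178}{159}$ ($h{\left(x \right)} = 3 - \left(\frac{x}{x} + \frac{140}{159}\right) = 3 - \left(1 + 140 \cdot \frac{1}{159}\right) = 3 - \left(1 + \frac{140}{159}\right) = 3 - \frac{299}{159} = \frac{178}{159}$)
$\frac{h{\left(-369 \right)}}{434445 + 308238} = \frac{178}{159 \left(434445 + 308238\right)} = \frac{178}{159 \cdot 742683} = \frac{178}{159} \cdot \frac{1}{742683} = \frac{178}{118086597}$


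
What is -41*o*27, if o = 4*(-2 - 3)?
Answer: 22140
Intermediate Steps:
o = -20 (o = 4*(-5) = -20)
-41*o*27 = -41*(-20)*27 = 820*27 = 22140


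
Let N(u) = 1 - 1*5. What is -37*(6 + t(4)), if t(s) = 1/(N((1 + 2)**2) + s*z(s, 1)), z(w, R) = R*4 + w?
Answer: -6253/28 ≈ -223.32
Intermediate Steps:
z(w, R) = w + 4*R (z(w, R) = 4*R + w = w + 4*R)
N(u) = -4 (N(u) = 1 - 5 = -4)
t(s) = 1/(-4 + s*(4 + s)) (t(s) = 1/(-4 + s*(s + 4*1)) = 1/(-4 + s*(s + 4)) = 1/(-4 + s*(4 + s)))
-37*(6 + t(4)) = -37*(6 + 1/(-4 + 4*(4 + 4))) = -37*(6 + 1/(-4 + 4*8)) = -37*(6 + 1/(-4 + 32)) = -37*(6 + 1/28) = -37*169/28 = -6253/28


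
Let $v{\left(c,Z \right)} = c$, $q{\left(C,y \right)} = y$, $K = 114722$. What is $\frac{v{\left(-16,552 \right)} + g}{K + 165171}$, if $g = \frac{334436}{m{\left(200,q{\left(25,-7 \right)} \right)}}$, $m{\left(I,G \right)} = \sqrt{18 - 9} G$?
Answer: $- \frac{334772}{5877753} \approx -0.056956$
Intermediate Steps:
$m{\left(I,G \right)} = 3 G$ ($m{\left(I,G \right)} = \sqrt{9} G = 3 G$)
$g = - \frac{334436}{21}$ ($g = \frac{334436}{3 \left(-7\right)} = \frac{334436}{-21} = 334436 \left(- \frac{1}{21}\right) = - \frac{334436}{21} \approx -15926.0$)
$\frac{v{\left(-16,552 \right)} + g}{K + 165171} = \frac{-16 - \frac{334436}{21}}{114722 + 165171} = - \frac{334772}{21 \cdot 279893} = \left(- \frac{334772}{21}\right) \frac{1}{279893} = - \frac{334772}{5877753}$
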